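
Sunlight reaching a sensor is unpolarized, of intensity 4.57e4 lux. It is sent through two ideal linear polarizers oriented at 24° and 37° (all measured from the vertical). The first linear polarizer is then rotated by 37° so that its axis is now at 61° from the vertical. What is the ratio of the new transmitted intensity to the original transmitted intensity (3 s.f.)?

I_new/I_old ≈ 0.879

Before rotation:
Unpolarized light through the first polarizer → I₁ = ½ I₀, now polarized at 24°.
I₂ = I₁ cos²(37° − 24°) = 0.5 I₀ · cos²(13°) = 0.4747 I₀.
After rotation:
Unpolarized light through the first polarizer → I₁ = ½ I₀, now polarized at 61°.
I₂ = I₁ cos²(37° − 61°) = 0.5 I₀ · cos²(24°) = 0.4173 I₀.
Ratio = 0.4173 / 0.4747 = 0.879.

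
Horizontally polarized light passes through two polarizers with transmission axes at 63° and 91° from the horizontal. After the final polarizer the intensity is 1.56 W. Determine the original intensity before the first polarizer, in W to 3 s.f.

I₁ = I₀ cos²(63° − 0°) = I₀ cos²(63°) = 0.2061 I₀.
I₂ = I₁ cos²(91° − 63°) = 0.2061 I₀ · cos²(28°) = 0.1607 I₀.
So 1.56 W = 0.1607 I₀, giving I₀ = 1.56/0.1607 = 9.709 W.

I₀ ≈ 9.71 W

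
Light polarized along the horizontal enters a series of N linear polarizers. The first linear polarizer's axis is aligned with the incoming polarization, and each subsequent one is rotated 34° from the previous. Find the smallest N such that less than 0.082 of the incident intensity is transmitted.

N = 8

First polarizer is aligned with the polarization: full transmission.
Each further stage multiplies by cos²(34°) = 0.6873.
After N polarizers: T = 0.6873^(N−1). Require T < 0.082 ⇒ N−1 > ln(0.082)/ln(0.6873) = 6.67, so N−1 ≥ 7 and N = 8.
Check: N=8 gives T = 0.07245 < 0.082; N=7 gives T = 0.1054.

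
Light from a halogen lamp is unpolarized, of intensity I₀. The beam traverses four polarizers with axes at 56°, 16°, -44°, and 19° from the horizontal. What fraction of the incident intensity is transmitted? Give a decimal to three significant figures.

≈ 0.0151 I₀

Unpolarized light through the first polarizer → I₁ = ½ I₀, now polarized at 56°.
I₂ = I₁ cos²(16° − 56°) = 0.5 I₀ · cos²(40°) = 0.2934 I₀.
I₃ = I₂ cos²(-44° − 16°) = 0.2934 I₀ · cos²(60°) = 0.07335 I₀.
I₄ = I₃ cos²(19° + 44°) = 0.07335 I₀ · cos²(63°) = 0.01512 I₀.
Transmitted fraction = 0.01512.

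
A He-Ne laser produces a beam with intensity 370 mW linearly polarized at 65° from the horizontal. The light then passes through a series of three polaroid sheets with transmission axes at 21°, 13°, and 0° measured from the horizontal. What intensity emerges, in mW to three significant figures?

I ≈ 178 mW

I₁ = 370 mW · cos²(44°) = 191.5 mW.
I₂ = I₁ · cos²(8°) = 191.5 · 0.9806 = 187.7 mW.
I₃ = I₂ · cos²(13°) = 187.7 · 0.9494 = 178.2 mW.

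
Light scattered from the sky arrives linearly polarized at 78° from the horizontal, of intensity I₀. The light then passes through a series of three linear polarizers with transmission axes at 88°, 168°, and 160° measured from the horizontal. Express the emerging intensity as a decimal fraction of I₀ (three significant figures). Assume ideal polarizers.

≈ 0.0287 I₀

I₁ = I₀ cos²(88° − 78°) = I₀ cos²(10°) = 0.9698 I₀.
I₂ = I₁ cos²(168° − 88°) = 0.9698 I₀ · cos²(80°) = 0.02924 I₀.
I₃ = I₂ cos²(160° − 168°) = 0.02924 I₀ · cos²(8°) = 0.02868 I₀.
Transmitted fraction = 0.02868.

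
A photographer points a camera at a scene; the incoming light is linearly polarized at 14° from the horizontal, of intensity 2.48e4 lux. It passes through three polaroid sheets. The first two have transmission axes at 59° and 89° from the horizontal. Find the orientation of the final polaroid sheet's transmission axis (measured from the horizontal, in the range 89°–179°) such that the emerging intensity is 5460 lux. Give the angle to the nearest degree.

θ ≈ 129°

I₁ = I₀ cos²(59° − 14°) = I₀ cos²(45°) = 0.5 I₀.
I₂ = I₁ cos²(89° − 59°) = 0.5 I₀ · cos²(30°) = 0.375 I₀.
Target fraction: 5460 / 2.48e4 lux = 0.2202 of I₀.
Need I₃/I₀ = 0.2202, so cos²(θ − 89°) = 0.2202 / 0.375 = 0.5871.
θ − 89° = arccos(√0.5871) = 40.0°, giving θ ≈ 89 + 40.0 = 129.0°.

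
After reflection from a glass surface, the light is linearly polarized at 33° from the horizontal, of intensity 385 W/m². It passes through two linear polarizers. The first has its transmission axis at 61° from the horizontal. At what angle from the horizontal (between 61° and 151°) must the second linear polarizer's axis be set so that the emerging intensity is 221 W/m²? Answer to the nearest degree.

θ ≈ 92°

I₁ = I₀ cos²(61° − 33°) = I₀ cos²(28°) = 0.7796 I₀.
Target fraction: 221 / 385 W/m² = 0.574 of I₀.
Need I₂/I₀ = 0.574, so cos²(θ − 61°) = 0.574 / 0.7796 = 0.7363.
θ − 61° = arccos(√0.7363) = 30.9°, giving θ ≈ 61 + 30.9 = 91.9°.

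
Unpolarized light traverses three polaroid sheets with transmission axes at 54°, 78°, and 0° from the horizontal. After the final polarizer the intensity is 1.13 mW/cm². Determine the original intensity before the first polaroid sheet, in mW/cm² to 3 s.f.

I₀ ≈ 62.6 mW/cm²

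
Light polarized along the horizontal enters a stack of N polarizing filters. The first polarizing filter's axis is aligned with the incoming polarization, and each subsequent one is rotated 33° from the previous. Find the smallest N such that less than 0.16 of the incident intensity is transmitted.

First polarizer is aligned with the polarization: full transmission.
Each further stage multiplies by cos²(33°) = 0.7034.
After N polarizers: T = 0.7034^(N−1). Require T < 0.16 ⇒ N−1 > ln(0.16)/ln(0.7034) = 5.21, so N−1 ≥ 6 and N = 7.
Check: N=7 gives T = 0.1211 < 0.16; N=6 gives T = 0.1722.

N = 7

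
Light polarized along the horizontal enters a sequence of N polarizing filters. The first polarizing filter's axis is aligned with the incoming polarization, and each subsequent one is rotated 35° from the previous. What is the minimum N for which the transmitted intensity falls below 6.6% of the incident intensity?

First polarizer is aligned with the polarization: full transmission.
Each further stage multiplies by cos²(35°) = 0.671.
After N polarizers: T = 0.671^(N−1). Require T < 0.066 ⇒ N−1 > ln(0.066)/ln(0.671) = 6.81, so N−1 ≥ 7 and N = 8.
Check: N=8 gives T = 0.06125 < 0.066; N=7 gives T = 0.09128.

N = 8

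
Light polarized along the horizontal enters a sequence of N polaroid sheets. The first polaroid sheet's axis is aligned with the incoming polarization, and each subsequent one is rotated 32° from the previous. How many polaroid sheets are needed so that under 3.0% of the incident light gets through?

N = 12

First polarizer is aligned with the polarization: full transmission.
Each further stage multiplies by cos²(32°) = 0.7192.
After N polarizers: T = 0.7192^(N−1). Require T < 0.030 ⇒ N−1 > ln(0.030)/ln(0.7192) = 10.64, so N−1 ≥ 11 and N = 12.
Check: N=12 gives T = 0.02662 < 0.030; N=11 gives T = 0.03702.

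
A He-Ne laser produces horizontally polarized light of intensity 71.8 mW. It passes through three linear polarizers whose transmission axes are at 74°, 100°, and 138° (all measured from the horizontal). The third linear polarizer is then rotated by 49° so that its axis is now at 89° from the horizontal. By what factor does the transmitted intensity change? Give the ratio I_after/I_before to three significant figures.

Before rotation:
I₁ = I₀ cos²(74° − 0°) = I₀ cos²(74°) = 0.07598 I₀.
I₂ = I₁ cos²(100° − 74°) = 0.07598 I₀ · cos²(26°) = 0.06138 I₀.
I₃ = I₂ cos²(138° − 100°) = 0.06138 I₀ · cos²(38°) = 0.03811 I₀.
After rotation:
I₁ = I₀ cos²(74° − 0°) = I₀ cos²(74°) = 0.07598 I₀.
I₂ = I₁ cos²(100° − 74°) = 0.07598 I₀ · cos²(26°) = 0.06138 I₀.
I₃ = I₂ cos²(89° − 100°) = 0.06138 I₀ · cos²(11°) = 0.05914 I₀.
Ratio = 0.05914 / 0.03811 = 1.552.

I_new/I_old ≈ 1.55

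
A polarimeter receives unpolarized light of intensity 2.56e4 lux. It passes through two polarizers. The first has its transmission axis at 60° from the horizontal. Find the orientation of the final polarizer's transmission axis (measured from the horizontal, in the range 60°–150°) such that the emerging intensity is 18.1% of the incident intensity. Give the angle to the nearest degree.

θ ≈ 113°

Unpolarized light through the first polarizer → I₁ = ½ I₀, now polarized at 60°.
Need I₂/I₀ = 0.181, so cos²(θ − 60°) = 0.181 / 0.5 = 0.362.
θ − 60° = arccos(√0.362) = 53.0°, giving θ ≈ 60 + 53.0 = 113.0°.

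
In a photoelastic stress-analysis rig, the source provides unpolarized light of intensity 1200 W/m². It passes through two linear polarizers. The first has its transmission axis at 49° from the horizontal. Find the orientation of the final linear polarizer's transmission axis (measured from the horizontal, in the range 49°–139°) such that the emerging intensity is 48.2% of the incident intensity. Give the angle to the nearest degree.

θ ≈ 60°

Unpolarized light through the first polarizer → I₁ = ½ I₀, now polarized at 49°.
Need I₂/I₀ = 0.482, so cos²(θ − 49°) = 0.482 / 0.5 = 0.964.
θ − 49° = arccos(√0.964) = 10.9°, giving θ ≈ 49 + 10.9 = 59.9°.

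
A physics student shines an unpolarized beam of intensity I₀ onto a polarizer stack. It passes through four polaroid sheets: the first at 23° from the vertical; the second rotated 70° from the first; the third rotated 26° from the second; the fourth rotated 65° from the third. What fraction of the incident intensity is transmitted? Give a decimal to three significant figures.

≈ 0.00844 I₀

Unpolarized light through the first polarizer → I₁ = ½ I₀, now polarized at 23°.
I₂ = I₁ cos²(70°) = 0.5 · 0.117 I₀ = 0.05849 I₀.
I₃ = I₂ cos²(26°) = 0.05849 · 0.8078 I₀ = 0.04725 I₀.
I₄ = I₃ cos²(65°) = 0.04725 · 0.1786 I₀ = 0.008439 I₀.
Transmitted fraction = 0.008439.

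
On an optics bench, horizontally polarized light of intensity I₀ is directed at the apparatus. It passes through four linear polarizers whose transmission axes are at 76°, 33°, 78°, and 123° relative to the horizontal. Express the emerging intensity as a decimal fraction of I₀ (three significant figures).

I₁ = I₀ cos²(76° − 0°) = I₀ cos²(76°) = 0.05853 I₀.
I₂ = I₁ cos²(33° − 76°) = 0.05853 I₀ · cos²(43°) = 0.0313 I₀.
I₃ = I₂ cos²(78° − 33°) = 0.0313 I₀ · cos²(45°) = 0.01565 I₀.
I₄ = I₃ cos²(123° − 78°) = 0.01565 I₀ · cos²(45°) = 0.007826 I₀.
Transmitted fraction = 0.007826.

≈ 0.00783 I₀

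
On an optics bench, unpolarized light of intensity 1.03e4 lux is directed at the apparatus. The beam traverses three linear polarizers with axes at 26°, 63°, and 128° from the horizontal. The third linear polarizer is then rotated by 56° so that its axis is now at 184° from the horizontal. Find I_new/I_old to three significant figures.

I_new/I_old ≈ 1.49

Before rotation:
Unpolarized light through the first polarizer → I₁ = ½ I₀, now polarized at 26°.
I₂ = I₁ cos²(63° − 26°) = 0.5 I₀ · cos²(37°) = 0.3189 I₀.
I₃ = I₂ cos²(128° − 63°) = 0.3189 I₀ · cos²(65°) = 0.05696 I₀.
After rotation:
Unpolarized light through the first polarizer → I₁ = ½ I₀, now polarized at 26°.
I₂ = I₁ cos²(63° − 26°) = 0.5 I₀ · cos²(37°) = 0.3189 I₀.
Angle between axes 2 and 3: 59°. I₃ = 0.3189 I₀ · cos²(59°) = 0.0846 I₀.
Ratio = 0.0846 / 0.05696 = 1.485.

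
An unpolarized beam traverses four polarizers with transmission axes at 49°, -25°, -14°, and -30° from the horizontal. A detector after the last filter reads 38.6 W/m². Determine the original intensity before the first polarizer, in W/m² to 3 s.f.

I₀ ≈ 1140 W/m²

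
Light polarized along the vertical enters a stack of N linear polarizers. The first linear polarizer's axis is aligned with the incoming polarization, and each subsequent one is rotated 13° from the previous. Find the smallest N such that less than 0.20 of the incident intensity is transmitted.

First polarizer is aligned with the polarization: full transmission.
Each further stage multiplies by cos²(13°) = 0.9494.
After N polarizers: T = 0.9494^(N−1). Require T < 0.20 ⇒ N−1 > ln(0.20)/ln(0.9494) = 30.99, so N−1 ≥ 31 and N = 32.
Check: N=32 gives T = 0.1999 < 0.20; N=31 gives T = 0.2106.

N = 32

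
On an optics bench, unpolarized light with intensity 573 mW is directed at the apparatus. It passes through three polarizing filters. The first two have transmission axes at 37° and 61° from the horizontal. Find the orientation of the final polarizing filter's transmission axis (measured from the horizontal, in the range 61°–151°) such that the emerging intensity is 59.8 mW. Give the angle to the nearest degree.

θ ≈ 121°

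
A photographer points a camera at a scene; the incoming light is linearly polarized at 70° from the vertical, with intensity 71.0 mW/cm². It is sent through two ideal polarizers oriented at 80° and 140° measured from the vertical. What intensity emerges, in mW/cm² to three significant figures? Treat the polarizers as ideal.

I ≈ 17.2 mW/cm²

I₁ = 71.0 mW/cm² · cos²(10°) = 68.86 mW/cm².
I₂ = I₁ · cos²(60°) = 68.86 · 0.25 = 17.21 mW/cm².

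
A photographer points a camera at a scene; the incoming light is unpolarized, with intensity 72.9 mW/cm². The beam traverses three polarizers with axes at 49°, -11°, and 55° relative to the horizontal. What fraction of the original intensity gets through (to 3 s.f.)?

Unpolarized light through the first polarizer → I₁ = 72.9 mW/cm²/2 = 36.45 mW/cm², polarized at 49°.
I₂ = I₁ · cos²(60°) = 36.45 · 0.25 = 9.113 mW/cm².
I₃ = I₂ · cos²(66°) = 9.113 · 0.1654 = 1.508 mW/cm².
Transmitted fraction = 0.02068.

I/I₀ ≈ 0.0207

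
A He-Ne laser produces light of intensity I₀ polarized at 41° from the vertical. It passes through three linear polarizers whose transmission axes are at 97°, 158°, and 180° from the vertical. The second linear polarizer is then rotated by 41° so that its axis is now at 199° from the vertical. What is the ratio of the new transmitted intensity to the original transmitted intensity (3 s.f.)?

Before rotation:
I₁ = I₀ cos²(97° − 41°) = I₀ cos²(56°) = 0.3127 I₀.
I₂ = I₁ cos²(158° − 97°) = 0.3127 I₀ · cos²(61°) = 0.0735 I₀.
I₃ = I₂ cos²(180° − 158°) = 0.0735 I₀ · cos²(22°) = 0.06318 I₀.
After rotation:
I₁ = I₀ cos²(97° − 41°) = I₀ cos²(56°) = 0.3127 I₀.
Angle between axes 1 and 2: 78°. I₂ = 0.3127 I₀ · cos²(78°) = 0.01352 I₀.
I₃ = I₂ cos²(180° − 199°) = 0.01352 I₀ · cos²(19°) = 0.01208 I₀.
Ratio = 0.01208 / 0.06318 = 0.1913.

I_new/I_old ≈ 0.191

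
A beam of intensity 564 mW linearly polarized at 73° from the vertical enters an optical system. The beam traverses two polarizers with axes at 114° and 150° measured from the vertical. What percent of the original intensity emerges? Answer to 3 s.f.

≈ 37.3%

I₁ = 564 mW · cos²(41°) = 321.2 mW.
I₂ = I₁ · cos²(36°) = 321.2 · 0.6545 = 210.3 mW.
That is 37.28% of the incident intensity.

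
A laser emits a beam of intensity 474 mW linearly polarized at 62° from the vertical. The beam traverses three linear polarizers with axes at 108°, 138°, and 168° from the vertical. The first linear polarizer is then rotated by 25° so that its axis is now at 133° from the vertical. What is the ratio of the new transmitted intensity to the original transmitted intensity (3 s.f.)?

I_new/I_old ≈ 0.291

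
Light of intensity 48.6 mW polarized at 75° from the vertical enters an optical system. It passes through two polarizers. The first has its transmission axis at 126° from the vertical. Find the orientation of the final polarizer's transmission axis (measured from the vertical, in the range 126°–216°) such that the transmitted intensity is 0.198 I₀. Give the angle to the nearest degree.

I₁ = I₀ cos²(126° − 75°) = I₀ cos²(51°) = 0.396 I₀.
Need I₂/I₀ = 0.198, so cos²(θ − 126°) = 0.198 / 0.396 = 0.4999.
θ − 126° = arccos(√0.4999) = 45.0°, giving θ ≈ 126 + 45.0 = 171.0°.

θ ≈ 171°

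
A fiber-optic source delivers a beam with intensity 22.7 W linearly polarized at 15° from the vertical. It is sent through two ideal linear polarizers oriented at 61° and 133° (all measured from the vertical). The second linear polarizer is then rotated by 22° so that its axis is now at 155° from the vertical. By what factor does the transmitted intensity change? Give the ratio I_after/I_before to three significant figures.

I_new/I_old ≈ 0.0510

Before rotation:
By Malus's law, I₁ = I₀ cos²(61° − 15°) = I₀ cos²(46°) = 0.4826 I₀.
I₂ = I₁ cos²(133° − 61°) = 0.4826 I₀ · cos²(72°) = 0.04608 I₀.
After rotation:
I₁ = I₀ cos²(61° − 15°) = I₀ cos²(46°) = 0.4826 I₀.
Angle between axes 1 and 2: 86°. I₂ = 0.4826 I₀ · cos²(86°) = 0.002348 I₀.
Ratio = 0.002348 / 0.04608 = 0.05096.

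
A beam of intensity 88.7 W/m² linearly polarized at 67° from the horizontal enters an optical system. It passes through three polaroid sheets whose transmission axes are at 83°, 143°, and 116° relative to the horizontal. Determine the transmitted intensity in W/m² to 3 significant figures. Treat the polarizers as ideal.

I ≈ 16.3 W/m²

I₁ = 88.7 W/m² · cos²(16°) = 81.96 W/m².
I₂ = I₁ · cos²(60°) = 81.96 · 0.25 = 20.49 W/m².
I₃ = I₂ · cos²(27°) = 20.49 · 0.7939 = 16.27 W/m².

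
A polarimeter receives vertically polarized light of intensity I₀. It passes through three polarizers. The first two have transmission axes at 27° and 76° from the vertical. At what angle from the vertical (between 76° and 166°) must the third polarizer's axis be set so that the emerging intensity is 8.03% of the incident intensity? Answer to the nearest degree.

By Malus's law, I₁ = I₀ cos²(27° − 0°) = I₀ cos²(27°) = 0.7939 I₀.
I₂ = I₁ cos²(76° − 27°) = 0.7939 I₀ · cos²(49°) = 0.3417 I₀.
Need I₃/I₀ = 0.0803, so cos²(θ − 76°) = 0.0803 / 0.3417 = 0.235.
θ − 76° = arccos(√0.235) = 61.0°, giving θ ≈ 76 + 61.0 = 137.0°.

θ ≈ 137°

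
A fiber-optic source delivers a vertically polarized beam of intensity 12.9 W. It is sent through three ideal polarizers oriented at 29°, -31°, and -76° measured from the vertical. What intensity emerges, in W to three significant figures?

I ≈ 1.23 W

I₁ = 12.9 W · cos²(29°) = 9.868 W.
I₂ = I₁ · cos²(60°) = 9.868 · 0.25 = 2.467 W.
I₃ = I₂ · cos²(45°) = 2.467 · 0.5 = 1.233 W.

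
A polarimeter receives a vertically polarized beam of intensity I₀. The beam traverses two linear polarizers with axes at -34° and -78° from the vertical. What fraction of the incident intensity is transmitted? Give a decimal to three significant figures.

≈ 0.356 I₀

I₁ = I₀ cos²(-34° − 0°) = I₀ cos²(34°) = 0.6873 I₀.
I₂ = I₁ cos²(-78° + 34°) = 0.6873 I₀ · cos²(44°) = 0.3556 I₀.
Transmitted fraction = 0.3556.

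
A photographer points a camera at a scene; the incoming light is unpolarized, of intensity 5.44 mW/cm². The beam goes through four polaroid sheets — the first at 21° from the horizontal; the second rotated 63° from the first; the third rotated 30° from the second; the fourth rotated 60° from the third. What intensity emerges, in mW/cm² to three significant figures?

I ≈ 0.105 mW/cm²

Unpolarized light through the first polarizer → I₁ = 5.44 mW/cm²/2 = 2.72 mW/cm², polarized at 21°.
I₂ = I₁ · cos²(63°) = 2.72 · 0.2061 = 0.5606 mW/cm².
I₃ = I₂ · cos²(30°) = 0.5606 · 0.75 = 0.4205 mW/cm².
I₄ = I₃ · cos²(60°) = 0.4205 · 0.25 = 0.1051 mW/cm².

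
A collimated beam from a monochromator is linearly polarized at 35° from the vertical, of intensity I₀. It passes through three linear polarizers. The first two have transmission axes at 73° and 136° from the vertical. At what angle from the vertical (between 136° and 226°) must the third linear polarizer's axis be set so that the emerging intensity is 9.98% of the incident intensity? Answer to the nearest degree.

By Malus's law, I₁ = I₀ cos²(73° − 35°) = I₀ cos²(38°) = 0.621 I₀.
I₂ = I₁ cos²(136° − 73°) = 0.621 I₀ · cos²(63°) = 0.128 I₀.
Need I₃/I₀ = 0.0998, so cos²(θ − 136°) = 0.0998 / 0.128 = 0.7798.
θ − 136° = arccos(√0.7798) = 28.0°, giving θ ≈ 136 + 28.0 = 164.0°.

θ ≈ 164°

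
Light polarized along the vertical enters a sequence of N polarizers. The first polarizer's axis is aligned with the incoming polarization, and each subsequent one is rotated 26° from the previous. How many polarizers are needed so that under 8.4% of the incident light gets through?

N = 13

First polarizer is aligned with the polarization: full transmission.
Each further stage multiplies by cos²(26°) = 0.8078.
After N polarizers: T = 0.8078^(N−1). Require T < 0.084 ⇒ N−1 > ln(0.084)/ln(0.8078) = 11.61, so N−1 ≥ 12 and N = 13.
Check: N=13 gives T = 0.07724 < 0.084; N=12 gives T = 0.09561.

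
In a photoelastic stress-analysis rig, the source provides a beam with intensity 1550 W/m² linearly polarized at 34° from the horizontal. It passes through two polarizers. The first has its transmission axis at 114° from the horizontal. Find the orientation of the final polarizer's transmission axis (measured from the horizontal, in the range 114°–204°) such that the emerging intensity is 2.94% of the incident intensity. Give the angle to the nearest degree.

θ ≈ 123°

I₁ = I₀ cos²(114° − 34°) = I₀ cos²(80°) = 0.03015 I₀.
Need I₂/I₀ = 0.0294, so cos²(θ − 114°) = 0.0294 / 0.03015 = 0.975.
θ − 114° = arccos(√0.975) = 9.1°, giving θ ≈ 114 + 9.1 = 123.1°.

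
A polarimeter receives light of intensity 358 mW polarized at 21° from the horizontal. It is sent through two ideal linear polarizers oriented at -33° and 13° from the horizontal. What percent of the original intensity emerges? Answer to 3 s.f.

≈ 16.7%

I₁ = 358 mW · cos²(54°) = 123.7 mW.
I₂ = I₁ · cos²(46°) = 123.7 · 0.4826 = 59.68 mW.
That is 16.67% of the incident intensity.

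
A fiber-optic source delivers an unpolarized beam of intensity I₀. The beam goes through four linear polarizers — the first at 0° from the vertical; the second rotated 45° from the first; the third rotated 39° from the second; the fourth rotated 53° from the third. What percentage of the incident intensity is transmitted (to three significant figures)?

≈ 5.47%

Unpolarized light through the first polarizer → I₁ = ½ I₀, now polarized at 0°.
I₂ = I₁ cos²(45°) = 0.5 · 0.5 I₀ = 0.25 I₀.
I₃ = I₂ cos²(39°) = 0.25 · 0.604 I₀ = 0.151 I₀.
I₄ = I₃ cos²(53°) = 0.151 · 0.3622 I₀ = 0.05469 I₀.
That is 5.469% of the incident intensity.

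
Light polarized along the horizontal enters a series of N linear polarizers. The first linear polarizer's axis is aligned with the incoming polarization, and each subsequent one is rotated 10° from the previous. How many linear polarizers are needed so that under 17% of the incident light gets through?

N = 59

First polarizer is aligned with the polarization: full transmission.
Each further stage multiplies by cos²(10°) = 0.9698.
After N polarizers: T = 0.9698^(N−1). Require T < 0.17 ⇒ N−1 > ln(0.17)/ln(0.9698) = 57.87, so N−1 ≥ 58 and N = 59.
Check: N=59 gives T = 0.1693 < 0.17; N=58 gives T = 0.1746.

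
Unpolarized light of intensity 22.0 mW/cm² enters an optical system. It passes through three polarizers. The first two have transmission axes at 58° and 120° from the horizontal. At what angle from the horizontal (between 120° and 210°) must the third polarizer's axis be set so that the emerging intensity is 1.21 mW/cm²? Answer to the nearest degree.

θ ≈ 165°

Unpolarized light through the first polarizer → I₁ = ½ I₀, now polarized at 58°.
I₂ = I₁ cos²(120° − 58°) = 0.5 I₀ · cos²(62°) = 0.1102 I₀.
Target fraction: 1.21 / 22.0 mW/cm² = 0.055 of I₀.
Need I₃/I₀ = 0.055, so cos²(θ − 120°) = 0.055 / 0.1102 = 0.4991.
θ − 120° = arccos(√0.4991) = 45.1°, giving θ ≈ 120 + 45.1 = 165.1°.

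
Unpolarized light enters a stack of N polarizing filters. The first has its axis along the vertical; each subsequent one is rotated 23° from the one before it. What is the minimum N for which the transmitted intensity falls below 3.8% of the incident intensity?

N = 17

First polarizer halves the unpolarized light: factor 1/2.
Each further stage multiplies by cos²(23°) = 0.8473.
After N polarizers: T = 0.5·0.8473^(N−1). Require T < 0.038 ⇒ N−1 > ln(0.038/0.5)/ln(0.8473) = 15.56, so N−1 ≥ 16 and N = 17.
Check: N=17 gives T = 0.0353 < 0.038; N=16 gives T = 0.04166.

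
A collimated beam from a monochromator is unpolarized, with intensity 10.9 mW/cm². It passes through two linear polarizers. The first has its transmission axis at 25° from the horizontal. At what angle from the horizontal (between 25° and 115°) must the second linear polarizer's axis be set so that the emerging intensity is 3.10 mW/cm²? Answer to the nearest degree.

Unpolarized light through the first polarizer → I₁ = ½ I₀, now polarized at 25°.
Target fraction: 3.10 / 10.9 mW/cm² = 0.2844 of I₀.
Need I₂/I₀ = 0.2844, so cos²(θ − 25°) = 0.2844 / 0.5 = 0.5688.
θ − 25° = arccos(√0.5688) = 41.0°, giving θ ≈ 25 + 41.0 = 66.0°.

θ ≈ 66°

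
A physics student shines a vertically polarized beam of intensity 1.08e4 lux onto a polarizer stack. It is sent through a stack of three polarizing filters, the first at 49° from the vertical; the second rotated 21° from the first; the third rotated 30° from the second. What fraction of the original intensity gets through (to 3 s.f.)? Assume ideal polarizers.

I/I₀ ≈ 0.281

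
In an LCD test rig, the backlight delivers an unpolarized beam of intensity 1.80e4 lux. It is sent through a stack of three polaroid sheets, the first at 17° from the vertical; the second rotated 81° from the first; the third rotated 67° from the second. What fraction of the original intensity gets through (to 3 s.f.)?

Unpolarized light through the first polarizer → I₁ = 1.80e4 lux/2 = 9000 lux, polarized at 17°.
I₂ = I₁ · cos²(81°) = 9000 · 0.02447 = 220.2 lux.
I₃ = I₂ · cos²(67°) = 220.2 · 0.1527 = 33.63 lux.
Transmitted fraction = 0.001868.

I/I₀ ≈ 0.00187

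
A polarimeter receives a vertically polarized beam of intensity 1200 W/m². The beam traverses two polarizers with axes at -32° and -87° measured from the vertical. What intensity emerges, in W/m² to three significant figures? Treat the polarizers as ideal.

I ≈ 284 W/m²

I₁ = 1200 W/m² · cos²(32°) = 863 W/m².
I₂ = I₁ · cos²(55°) = 863 · 0.329 = 283.9 W/m².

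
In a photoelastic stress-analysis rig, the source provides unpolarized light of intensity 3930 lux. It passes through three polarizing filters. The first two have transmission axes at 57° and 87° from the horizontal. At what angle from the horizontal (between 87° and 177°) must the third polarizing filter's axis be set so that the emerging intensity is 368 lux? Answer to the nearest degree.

Unpolarized light through the first polarizer → I₁ = ½ I₀, now polarized at 57°.
I₂ = I₁ cos²(87° − 57°) = 0.5 I₀ · cos²(30°) = 0.375 I₀.
Target fraction: 368 / 3930 lux = 0.09364 of I₀.
Need I₃/I₀ = 0.09364, so cos²(θ − 87°) = 0.09364 / 0.375 = 0.2497.
θ − 87° = arccos(√0.2497) = 60.0°, giving θ ≈ 87 + 60.0 = 147.0°.

θ ≈ 147°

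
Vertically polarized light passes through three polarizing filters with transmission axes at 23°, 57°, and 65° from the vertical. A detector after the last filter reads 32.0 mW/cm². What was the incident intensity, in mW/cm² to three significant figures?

By Malus's law, I₁ = I₀ cos²(23° − 0°) = I₀ cos²(23°) = 0.8473 I₀.
I₂ = I₁ cos²(57° − 23°) = 0.8473 I₀ · cos²(34°) = 0.5824 I₀.
I₃ = I₂ cos²(65° − 57°) = 0.5824 I₀ · cos²(8°) = 0.5711 I₀.
So 32.0 mW/cm² = 0.5711 I₀, giving I₀ = 32.0/0.5711 = 56.03 mW/cm².

I₀ ≈ 56.0 mW/cm²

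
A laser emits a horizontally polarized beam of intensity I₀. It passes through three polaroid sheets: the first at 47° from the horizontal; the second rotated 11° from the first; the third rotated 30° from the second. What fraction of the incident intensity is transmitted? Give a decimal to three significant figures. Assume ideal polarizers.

≈ 0.336 I₀

By Malus's law, I₁ = I₀ cos²(47° − 0°) = I₀ cos²(47°) = 0.4651 I₀.
I₂ = I₁ cos²(11°) = 0.4651 · 0.9636 I₀ = 0.4482 I₀.
I₃ = I₂ cos²(30°) = 0.4482 · 0.75 I₀ = 0.3361 I₀.
Transmitted fraction = 0.3361.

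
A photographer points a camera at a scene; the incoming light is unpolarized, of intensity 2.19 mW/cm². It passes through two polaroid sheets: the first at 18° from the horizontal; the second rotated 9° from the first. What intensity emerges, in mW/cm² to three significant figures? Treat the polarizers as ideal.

I ≈ 1.07 mW/cm²

Unpolarized light through the first polarizer → I₁ = 2.19 mW/cm²/2 = 1.095 mW/cm², polarized at 18°.
I₂ = I₁ · cos²(9°) = 1.095 · 0.9755 = 1.068 mW/cm².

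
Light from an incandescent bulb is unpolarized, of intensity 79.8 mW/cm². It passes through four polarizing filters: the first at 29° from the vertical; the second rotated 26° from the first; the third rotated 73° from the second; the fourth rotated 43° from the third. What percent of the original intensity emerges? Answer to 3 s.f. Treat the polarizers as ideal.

≈ 1.85%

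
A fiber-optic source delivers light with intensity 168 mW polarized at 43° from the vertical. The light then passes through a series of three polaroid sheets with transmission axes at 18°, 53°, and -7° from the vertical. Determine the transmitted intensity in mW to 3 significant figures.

I ≈ 23.1 mW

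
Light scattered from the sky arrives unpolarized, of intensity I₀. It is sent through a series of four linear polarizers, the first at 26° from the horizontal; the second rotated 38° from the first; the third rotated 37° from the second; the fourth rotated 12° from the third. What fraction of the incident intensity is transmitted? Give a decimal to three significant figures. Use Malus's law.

≈ 0.189 I₀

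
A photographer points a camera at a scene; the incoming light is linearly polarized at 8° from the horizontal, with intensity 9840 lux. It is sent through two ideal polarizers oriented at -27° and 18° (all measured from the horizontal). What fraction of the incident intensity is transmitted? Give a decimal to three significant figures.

By Malus's law, I₁ = 9840 lux · cos²(35°) = 6603 lux.
I₂ = I₁ · cos²(45°) = 6603 · 0.5 = 3301 lux.
Transmitted fraction = 0.3355.

I/I₀ ≈ 0.336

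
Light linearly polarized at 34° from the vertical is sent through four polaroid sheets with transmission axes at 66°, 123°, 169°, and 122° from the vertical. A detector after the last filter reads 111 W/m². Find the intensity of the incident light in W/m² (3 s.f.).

I₁ = I₀ cos²(66° − 34°) = I₀ cos²(32°) = 0.7192 I₀.
I₂ = I₁ cos²(123° − 66°) = 0.7192 I₀ · cos²(57°) = 0.2133 I₀.
I₃ = I₂ cos²(169° − 123°) = 0.2133 I₀ · cos²(46°) = 0.1029 I₀.
I₄ = I₃ cos²(122° − 169°) = 0.1029 I₀ · cos²(47°) = 0.04788 I₀.
So 111 W/m² = 0.04788 I₀, giving I₀ = 111/0.04788 = 2318 W/m².

I₀ ≈ 2320 W/m²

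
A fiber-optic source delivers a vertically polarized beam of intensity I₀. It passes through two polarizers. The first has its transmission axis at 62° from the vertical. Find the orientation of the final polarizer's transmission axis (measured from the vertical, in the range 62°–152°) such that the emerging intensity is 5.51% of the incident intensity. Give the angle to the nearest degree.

By Malus's law, I₁ = I₀ cos²(62° − 0°) = I₀ cos²(62°) = 0.2204 I₀.
Need I₂/I₀ = 0.0551, so cos²(θ − 62°) = 0.0551 / 0.2204 = 0.25.
θ − 62° = arccos(√0.25) = 60.0°, giving θ ≈ 62 + 60.0 = 122.0°.

θ ≈ 122°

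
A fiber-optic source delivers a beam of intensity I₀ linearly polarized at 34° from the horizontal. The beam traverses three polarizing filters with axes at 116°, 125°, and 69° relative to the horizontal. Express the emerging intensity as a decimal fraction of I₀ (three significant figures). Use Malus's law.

≈ 0.00591 I₀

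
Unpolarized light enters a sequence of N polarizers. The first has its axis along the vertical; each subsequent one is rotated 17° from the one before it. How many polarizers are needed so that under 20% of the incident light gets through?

N = 12

First polarizer halves the unpolarized light: factor 1/2.
Each further stage multiplies by cos²(17°) = 0.9145.
After N polarizers: T = 0.5·0.9145^(N−1). Require T < 0.20 ⇒ N−1 > ln(0.20/0.5)/ln(0.9145) = 10.25, so N−1 ≥ 11 and N = 12.
Check: N=12 gives T = 0.1871 < 0.20; N=11 gives T = 0.2046.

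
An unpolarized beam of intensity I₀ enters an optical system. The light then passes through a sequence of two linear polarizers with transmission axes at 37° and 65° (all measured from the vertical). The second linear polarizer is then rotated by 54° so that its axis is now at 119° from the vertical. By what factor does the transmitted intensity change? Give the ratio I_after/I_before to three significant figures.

I_new/I_old ≈ 0.0248

Before rotation:
Unpolarized light through the first polarizer → I₁ = ½ I₀, now polarized at 37°.
I₂ = I₁ cos²(65° − 37°) = 0.5 I₀ · cos²(28°) = 0.3898 I₀.
After rotation:
Unpolarized light through the first polarizer → I₁ = ½ I₀, now polarized at 37°.
I₂ = I₁ cos²(119° − 37°) = 0.5 I₀ · cos²(82°) = 0.009685 I₀.
Ratio = 0.009685 / 0.3898 = 0.02485.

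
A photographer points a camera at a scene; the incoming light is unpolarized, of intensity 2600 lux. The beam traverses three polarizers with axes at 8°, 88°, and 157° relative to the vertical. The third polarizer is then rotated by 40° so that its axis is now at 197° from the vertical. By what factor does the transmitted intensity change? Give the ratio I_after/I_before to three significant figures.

I_new/I_old ≈ 0.825

Before rotation:
Unpolarized light through the first polarizer → I₁ = ½ I₀, now polarized at 8°.
I₂ = I₁ cos²(88° − 8°) = 0.5 I₀ · cos²(80°) = 0.01508 I₀.
I₃ = I₂ cos²(157° − 88°) = 0.01508 I₀ · cos²(69°) = 0.001936 I₀.
After rotation:
Unpolarized light through the first polarizer → I₁ = ½ I₀, now polarized at 8°.
I₂ = I₁ cos²(88° − 8°) = 0.5 I₀ · cos²(80°) = 0.01508 I₀.
Angle between axes 2 and 3: 71°. I₃ = 0.01508 I₀ · cos²(71°) = 0.001598 I₀.
Ratio = 0.001598 / 0.001936 = 0.8253.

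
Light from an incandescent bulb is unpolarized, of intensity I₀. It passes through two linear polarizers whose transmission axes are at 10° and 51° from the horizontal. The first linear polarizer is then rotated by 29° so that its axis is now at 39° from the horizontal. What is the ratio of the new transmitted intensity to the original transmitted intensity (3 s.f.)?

I_new/I_old ≈ 1.68

Before rotation:
Unpolarized light through the first polarizer → I₁ = ½ I₀, now polarized at 10°.
I₂ = I₁ cos²(51° − 10°) = 0.5 I₀ · cos²(41°) = 0.2848 I₀.
After rotation:
Unpolarized light through the first polarizer → I₁ = ½ I₀, now polarized at 39°.
I₂ = I₁ cos²(51° − 39°) = 0.5 I₀ · cos²(12°) = 0.4784 I₀.
Ratio = 0.4784 / 0.2848 = 1.68.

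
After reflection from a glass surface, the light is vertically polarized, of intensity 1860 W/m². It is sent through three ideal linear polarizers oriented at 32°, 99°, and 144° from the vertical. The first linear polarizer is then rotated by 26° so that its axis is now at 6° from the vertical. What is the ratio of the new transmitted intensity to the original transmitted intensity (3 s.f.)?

Before rotation:
I₁ = I₀ cos²(32° − 0°) = I₀ cos²(32°) = 0.7192 I₀.
I₂ = I₁ cos²(99° − 32°) = 0.7192 I₀ · cos²(67°) = 0.1098 I₀.
I₃ = I₂ cos²(144° − 99°) = 0.1098 I₀ · cos²(45°) = 0.0549 I₀.
After rotation:
I₁ = I₀ cos²(6° − 0°) = I₀ cos²(6°) = 0.9891 I₀.
Angle between axes 1 and 2: 87°. I₂ = 0.9891 I₀ · cos²(87°) = 0.002709 I₀.
I₃ = I₂ cos²(144° − 99°) = 0.002709 I₀ · cos²(45°) = 0.001355 I₀.
Ratio = 0.001355 / 0.0549 = 0.02467.

I_new/I_old ≈ 0.0247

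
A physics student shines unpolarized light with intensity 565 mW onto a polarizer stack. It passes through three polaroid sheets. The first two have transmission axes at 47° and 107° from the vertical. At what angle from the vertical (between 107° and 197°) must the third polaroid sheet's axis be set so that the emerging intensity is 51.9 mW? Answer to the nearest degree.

θ ≈ 138°

Unpolarized light through the first polarizer → I₁ = ½ I₀, now polarized at 47°.
I₂ = I₁ cos²(107° − 47°) = 0.5 I₀ · cos²(60°) = 0.125 I₀.
Target fraction: 51.9 / 565 mW = 0.09186 of I₀.
Need I₃/I₀ = 0.09186, so cos²(θ − 107°) = 0.09186 / 0.125 = 0.7349.
θ − 107° = arccos(√0.7349) = 31.0°, giving θ ≈ 107 + 31.0 = 138.0°.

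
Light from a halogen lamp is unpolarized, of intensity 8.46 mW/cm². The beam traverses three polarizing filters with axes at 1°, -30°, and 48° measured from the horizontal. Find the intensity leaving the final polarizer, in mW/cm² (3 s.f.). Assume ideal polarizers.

I ≈ 0.134 mW/cm²

Unpolarized light through the first polarizer → I₁ = 8.46 mW/cm²/2 = 4.23 mW/cm², polarized at 1°.
I₂ = I₁ · cos²(31°) = 4.23 · 0.7347 = 3.108 mW/cm².
I₃ = I₂ · cos²(78°) = 3.108 · 0.04323 = 0.1343 mW/cm².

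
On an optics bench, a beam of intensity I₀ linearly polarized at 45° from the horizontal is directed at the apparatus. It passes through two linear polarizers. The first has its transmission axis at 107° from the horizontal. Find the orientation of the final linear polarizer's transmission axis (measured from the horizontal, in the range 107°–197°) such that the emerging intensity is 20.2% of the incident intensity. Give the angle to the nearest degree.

I₁ = I₀ cos²(107° − 45°) = I₀ cos²(62°) = 0.2204 I₀.
Need I₂/I₀ = 0.202, so cos²(θ − 107°) = 0.202 / 0.2204 = 0.9165.
θ − 107° = arccos(√0.9165) = 16.8°, giving θ ≈ 107 + 16.8 = 123.8°.

θ ≈ 124°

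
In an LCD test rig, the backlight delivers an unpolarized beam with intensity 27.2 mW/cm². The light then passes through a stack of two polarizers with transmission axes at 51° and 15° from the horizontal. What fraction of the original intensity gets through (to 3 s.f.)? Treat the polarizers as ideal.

I/I₀ ≈ 0.327

Unpolarized light through the first polarizer → I₁ = 27.2 mW/cm²/2 = 13.6 mW/cm², polarized at 51°.
I₂ = I₁ · cos²(36°) = 13.6 · 0.6545 = 8.901 mW/cm².
Transmitted fraction = 0.3273.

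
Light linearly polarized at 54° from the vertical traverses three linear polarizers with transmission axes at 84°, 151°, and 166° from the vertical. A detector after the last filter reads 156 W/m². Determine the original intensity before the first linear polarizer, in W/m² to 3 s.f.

I₁ = I₀ cos²(84° − 54°) = I₀ cos²(30°) = 0.75 I₀.
I₂ = I₁ cos²(151° − 84°) = 0.75 I₀ · cos²(67°) = 0.1145 I₀.
I₃ = I₂ cos²(166° − 151°) = 0.1145 I₀ · cos²(15°) = 0.1068 I₀.
So 156 W/m² = 0.1068 I₀, giving I₀ = 156/0.1068 = 1460 W/m².

I₀ ≈ 1460 W/m²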